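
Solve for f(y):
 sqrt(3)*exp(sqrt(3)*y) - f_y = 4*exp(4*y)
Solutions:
 f(y) = C1 - exp(4*y) + exp(sqrt(3)*y)


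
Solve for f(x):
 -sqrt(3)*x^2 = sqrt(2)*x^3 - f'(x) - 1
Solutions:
 f(x) = C1 + sqrt(2)*x^4/4 + sqrt(3)*x^3/3 - x


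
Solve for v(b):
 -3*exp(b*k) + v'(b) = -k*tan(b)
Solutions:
 v(b) = C1 + k*log(cos(b)) + 3*Piecewise((exp(b*k)/k, Ne(k, 0)), (b, True))


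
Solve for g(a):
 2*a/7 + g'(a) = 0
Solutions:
 g(a) = C1 - a^2/7


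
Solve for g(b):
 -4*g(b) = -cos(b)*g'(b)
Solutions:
 g(b) = C1*(sin(b)^2 + 2*sin(b) + 1)/(sin(b)^2 - 2*sin(b) + 1)


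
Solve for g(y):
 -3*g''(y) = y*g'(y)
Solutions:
 g(y) = C1 + C2*erf(sqrt(6)*y/6)


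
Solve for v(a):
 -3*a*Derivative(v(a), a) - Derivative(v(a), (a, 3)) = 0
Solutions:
 v(a) = C1 + Integral(C2*airyai(-3^(1/3)*a) + C3*airybi(-3^(1/3)*a), a)


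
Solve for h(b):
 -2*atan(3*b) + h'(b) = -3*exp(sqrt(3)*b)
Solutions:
 h(b) = C1 + 2*b*atan(3*b) - sqrt(3)*exp(sqrt(3)*b) - log(9*b^2 + 1)/3


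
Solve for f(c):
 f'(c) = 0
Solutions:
 f(c) = C1


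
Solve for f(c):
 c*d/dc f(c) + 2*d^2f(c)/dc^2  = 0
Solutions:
 f(c) = C1 + C2*erf(c/2)


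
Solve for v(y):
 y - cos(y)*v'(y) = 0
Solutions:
 v(y) = C1 + Integral(y/cos(y), y)


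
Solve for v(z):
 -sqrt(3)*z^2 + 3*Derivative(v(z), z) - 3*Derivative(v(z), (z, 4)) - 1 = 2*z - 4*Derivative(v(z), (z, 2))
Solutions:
 v(z) = C1 + C2*exp(-2^(1/3)*z*(8/(sqrt(473) + 27)^(1/3) + 2^(1/3)*(sqrt(473) + 27)^(1/3))/12)*sin(2^(1/3)*sqrt(3)*z*(-2^(1/3)*(sqrt(473) + 27)^(1/3) + 8/(sqrt(473) + 27)^(1/3))/12) + C3*exp(-2^(1/3)*z*(8/(sqrt(473) + 27)^(1/3) + 2^(1/3)*(sqrt(473) + 27)^(1/3))/12)*cos(2^(1/3)*sqrt(3)*z*(-2^(1/3)*(sqrt(473) + 27)^(1/3) + 8/(sqrt(473) + 27)^(1/3))/12) + C4*exp(2^(1/3)*z*(8/(sqrt(473) + 27)^(1/3) + 2^(1/3)*(sqrt(473) + 27)^(1/3))/6) + sqrt(3)*z^3/9 - 4*sqrt(3)*z^2/9 + z^2/3 - 5*z/9 + 32*sqrt(3)*z/27


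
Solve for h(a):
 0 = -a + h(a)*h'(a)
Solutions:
 h(a) = -sqrt(C1 + a^2)
 h(a) = sqrt(C1 + a^2)


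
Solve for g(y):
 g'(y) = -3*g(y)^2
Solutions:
 g(y) = 1/(C1 + 3*y)


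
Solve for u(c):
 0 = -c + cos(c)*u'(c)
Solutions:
 u(c) = C1 + Integral(c/cos(c), c)


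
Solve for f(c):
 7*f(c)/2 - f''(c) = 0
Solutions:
 f(c) = C1*exp(-sqrt(14)*c/2) + C2*exp(sqrt(14)*c/2)


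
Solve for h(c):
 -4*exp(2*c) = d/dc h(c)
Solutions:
 h(c) = C1 - 2*exp(2*c)


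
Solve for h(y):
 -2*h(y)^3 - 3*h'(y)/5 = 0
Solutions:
 h(y) = -sqrt(6)*sqrt(-1/(C1 - 10*y))/2
 h(y) = sqrt(6)*sqrt(-1/(C1 - 10*y))/2


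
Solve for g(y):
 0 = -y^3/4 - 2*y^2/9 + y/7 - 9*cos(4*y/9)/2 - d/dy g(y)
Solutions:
 g(y) = C1 - y^4/16 - 2*y^3/27 + y^2/14 - 81*sin(4*y/9)/8


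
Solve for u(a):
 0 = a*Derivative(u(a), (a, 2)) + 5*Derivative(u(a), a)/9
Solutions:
 u(a) = C1 + C2*a^(4/9)


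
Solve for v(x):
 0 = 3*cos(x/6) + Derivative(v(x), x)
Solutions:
 v(x) = C1 - 18*sin(x/6)


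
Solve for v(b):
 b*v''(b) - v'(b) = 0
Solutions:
 v(b) = C1 + C2*b^2


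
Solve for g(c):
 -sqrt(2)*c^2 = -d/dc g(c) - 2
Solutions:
 g(c) = C1 + sqrt(2)*c^3/3 - 2*c


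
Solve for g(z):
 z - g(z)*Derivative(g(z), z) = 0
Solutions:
 g(z) = -sqrt(C1 + z^2)
 g(z) = sqrt(C1 + z^2)


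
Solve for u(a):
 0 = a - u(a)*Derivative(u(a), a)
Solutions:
 u(a) = -sqrt(C1 + a^2)
 u(a) = sqrt(C1 + a^2)


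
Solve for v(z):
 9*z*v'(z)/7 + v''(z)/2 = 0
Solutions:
 v(z) = C1 + C2*erf(3*sqrt(7)*z/7)


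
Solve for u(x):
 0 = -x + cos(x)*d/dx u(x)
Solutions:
 u(x) = C1 + Integral(x/cos(x), x)


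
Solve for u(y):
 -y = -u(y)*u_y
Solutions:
 u(y) = -sqrt(C1 + y^2)
 u(y) = sqrt(C1 + y^2)


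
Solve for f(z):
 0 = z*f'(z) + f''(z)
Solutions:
 f(z) = C1 + C2*erf(sqrt(2)*z/2)


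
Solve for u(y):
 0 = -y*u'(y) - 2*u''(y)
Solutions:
 u(y) = C1 + C2*erf(y/2)


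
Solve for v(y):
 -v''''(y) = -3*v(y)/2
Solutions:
 v(y) = C1*exp(-2^(3/4)*3^(1/4)*y/2) + C2*exp(2^(3/4)*3^(1/4)*y/2) + C3*sin(2^(3/4)*3^(1/4)*y/2) + C4*cos(2^(3/4)*3^(1/4)*y/2)


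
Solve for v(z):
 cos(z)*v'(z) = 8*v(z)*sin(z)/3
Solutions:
 v(z) = C1/cos(z)^(8/3)


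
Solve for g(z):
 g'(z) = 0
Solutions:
 g(z) = C1


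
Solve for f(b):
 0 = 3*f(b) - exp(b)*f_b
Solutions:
 f(b) = C1*exp(-3*exp(-b))


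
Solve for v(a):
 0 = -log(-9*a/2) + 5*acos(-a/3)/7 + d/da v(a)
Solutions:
 v(a) = C1 + a*log(-a) - 5*a*acos(-a/3)/7 - a - a*log(2) + 2*a*log(3) - 5*sqrt(9 - a^2)/7


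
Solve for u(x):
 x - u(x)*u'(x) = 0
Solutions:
 u(x) = -sqrt(C1 + x^2)
 u(x) = sqrt(C1 + x^2)


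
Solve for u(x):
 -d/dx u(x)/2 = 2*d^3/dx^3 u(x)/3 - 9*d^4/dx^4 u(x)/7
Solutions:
 u(x) = C1 + C2*exp(x*(-14^(1/3)*(243*sqrt(62185) + 60617)^(1/3) - 56*14^(2/3)/(243*sqrt(62185) + 60617)^(1/3) + 56)/324)*sin(14^(1/3)*sqrt(3)*x*(-(243*sqrt(62185) + 60617)^(1/3) + 56*14^(1/3)/(243*sqrt(62185) + 60617)^(1/3))/324) + C3*exp(x*(-14^(1/3)*(243*sqrt(62185) + 60617)^(1/3) - 56*14^(2/3)/(243*sqrt(62185) + 60617)^(1/3) + 56)/324)*cos(14^(1/3)*sqrt(3)*x*(-(243*sqrt(62185) + 60617)^(1/3) + 56*14^(1/3)/(243*sqrt(62185) + 60617)^(1/3))/324) + C4*exp(x*(56*14^(2/3)/(243*sqrt(62185) + 60617)^(1/3) + 28 + 14^(1/3)*(243*sqrt(62185) + 60617)^(1/3))/162)


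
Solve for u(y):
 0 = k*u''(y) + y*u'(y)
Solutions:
 u(y) = C1 + C2*sqrt(k)*erf(sqrt(2)*y*sqrt(1/k)/2)


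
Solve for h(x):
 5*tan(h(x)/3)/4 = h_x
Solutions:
 h(x) = -3*asin(C1*exp(5*x/12)) + 3*pi
 h(x) = 3*asin(C1*exp(5*x/12))


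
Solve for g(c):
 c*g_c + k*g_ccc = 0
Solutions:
 g(c) = C1 + Integral(C2*airyai(c*(-1/k)^(1/3)) + C3*airybi(c*(-1/k)^(1/3)), c)


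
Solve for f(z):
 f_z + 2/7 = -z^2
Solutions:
 f(z) = C1 - z^3/3 - 2*z/7


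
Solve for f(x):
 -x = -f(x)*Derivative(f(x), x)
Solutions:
 f(x) = -sqrt(C1 + x^2)
 f(x) = sqrt(C1 + x^2)


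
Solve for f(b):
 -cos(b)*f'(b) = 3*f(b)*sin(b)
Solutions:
 f(b) = C1*cos(b)^3


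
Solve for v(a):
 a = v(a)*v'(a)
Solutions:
 v(a) = -sqrt(C1 + a^2)
 v(a) = sqrt(C1 + a^2)


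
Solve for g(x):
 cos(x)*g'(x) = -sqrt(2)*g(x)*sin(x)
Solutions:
 g(x) = C1*cos(x)^(sqrt(2))


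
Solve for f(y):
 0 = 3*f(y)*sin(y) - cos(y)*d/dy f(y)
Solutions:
 f(y) = C1/cos(y)^3


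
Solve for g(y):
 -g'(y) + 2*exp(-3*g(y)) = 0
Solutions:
 g(y) = log(C1 + 6*y)/3
 g(y) = log((-3^(1/3) - 3^(5/6)*I)*(C1 + 2*y)^(1/3)/2)
 g(y) = log((-3^(1/3) + 3^(5/6)*I)*(C1 + 2*y)^(1/3)/2)


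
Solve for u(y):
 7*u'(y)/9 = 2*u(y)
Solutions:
 u(y) = C1*exp(18*y/7)


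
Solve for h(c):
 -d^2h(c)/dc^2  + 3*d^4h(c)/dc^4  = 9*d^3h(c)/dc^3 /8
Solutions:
 h(c) = C1 + C2*c + C3*exp(c*(9 - sqrt(849))/48) + C4*exp(c*(9 + sqrt(849))/48)


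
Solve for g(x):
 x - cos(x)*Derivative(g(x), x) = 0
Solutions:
 g(x) = C1 + Integral(x/cos(x), x)


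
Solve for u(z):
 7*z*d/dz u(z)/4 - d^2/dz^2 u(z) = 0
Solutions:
 u(z) = C1 + C2*erfi(sqrt(14)*z/4)


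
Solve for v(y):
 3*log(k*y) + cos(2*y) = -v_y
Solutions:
 v(y) = C1 - 3*y*log(k*y) + 3*y - sin(2*y)/2


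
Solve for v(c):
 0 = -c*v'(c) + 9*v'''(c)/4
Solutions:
 v(c) = C1 + Integral(C2*airyai(2^(2/3)*3^(1/3)*c/3) + C3*airybi(2^(2/3)*3^(1/3)*c/3), c)


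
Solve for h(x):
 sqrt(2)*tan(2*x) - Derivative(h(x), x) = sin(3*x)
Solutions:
 h(x) = C1 - sqrt(2)*log(cos(2*x))/2 + cos(3*x)/3


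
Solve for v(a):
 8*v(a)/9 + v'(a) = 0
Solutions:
 v(a) = C1*exp(-8*a/9)


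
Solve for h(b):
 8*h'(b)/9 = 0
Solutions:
 h(b) = C1


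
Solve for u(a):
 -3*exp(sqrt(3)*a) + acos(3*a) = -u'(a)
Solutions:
 u(a) = C1 - a*acos(3*a) + sqrt(1 - 9*a^2)/3 + sqrt(3)*exp(sqrt(3)*a)


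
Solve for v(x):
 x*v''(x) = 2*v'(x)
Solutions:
 v(x) = C1 + C2*x^3


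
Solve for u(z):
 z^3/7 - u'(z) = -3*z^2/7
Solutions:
 u(z) = C1 + z^4/28 + z^3/7


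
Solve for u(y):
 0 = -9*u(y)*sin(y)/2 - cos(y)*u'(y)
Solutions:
 u(y) = C1*cos(y)^(9/2)


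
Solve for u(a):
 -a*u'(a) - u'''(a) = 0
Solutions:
 u(a) = C1 + Integral(C2*airyai(-a) + C3*airybi(-a), a)


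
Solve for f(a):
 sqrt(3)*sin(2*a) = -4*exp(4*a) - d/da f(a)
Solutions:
 f(a) = C1 - exp(4*a) + sqrt(3)*cos(2*a)/2


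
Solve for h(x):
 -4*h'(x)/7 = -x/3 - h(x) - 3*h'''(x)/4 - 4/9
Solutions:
 h(x) = C1*exp(2^(1/3)*x*(8*2^(1/3)/(sqrt(187313)/49 + 9)^(1/3) + 7*(sqrt(187313)/49 + 9)^(1/3))/42)*sin(sqrt(3)*x*(-7*(2*sqrt(187313)/49 + 18)^(1/3) + 16/(2*sqrt(187313)/49 + 18)^(1/3))/42) + C2*exp(2^(1/3)*x*(8*2^(1/3)/(sqrt(187313)/49 + 9)^(1/3) + 7*(sqrt(187313)/49 + 9)^(1/3))/42)*cos(sqrt(3)*x*(-7*(2*sqrt(187313)/49 + 18)^(1/3) + 16/(2*sqrt(187313)/49 + 18)^(1/3))/42) + C3*exp(-2^(1/3)*x*(8*2^(1/3)/(sqrt(187313)/49 + 9)^(1/3) + 7*(sqrt(187313)/49 + 9)^(1/3))/21) - x/3 - 40/63


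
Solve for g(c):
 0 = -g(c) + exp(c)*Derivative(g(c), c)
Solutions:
 g(c) = C1*exp(-exp(-c))


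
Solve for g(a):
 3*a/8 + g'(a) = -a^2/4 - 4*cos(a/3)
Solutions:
 g(a) = C1 - a^3/12 - 3*a^2/16 - 12*sin(a/3)


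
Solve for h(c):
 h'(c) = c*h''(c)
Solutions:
 h(c) = C1 + C2*c^2


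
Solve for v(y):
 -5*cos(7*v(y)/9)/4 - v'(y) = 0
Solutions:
 5*y/4 - 9*log(sin(7*v(y)/9) - 1)/14 + 9*log(sin(7*v(y)/9) + 1)/14 = C1


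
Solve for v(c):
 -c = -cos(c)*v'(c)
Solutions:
 v(c) = C1 + Integral(c/cos(c), c)


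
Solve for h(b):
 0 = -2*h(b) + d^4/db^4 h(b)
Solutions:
 h(b) = C1*exp(-2^(1/4)*b) + C2*exp(2^(1/4)*b) + C3*sin(2^(1/4)*b) + C4*cos(2^(1/4)*b)


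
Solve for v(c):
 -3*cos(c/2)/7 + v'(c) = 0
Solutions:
 v(c) = C1 + 6*sin(c/2)/7


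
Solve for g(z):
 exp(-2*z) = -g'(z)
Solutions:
 g(z) = C1 + exp(-2*z)/2


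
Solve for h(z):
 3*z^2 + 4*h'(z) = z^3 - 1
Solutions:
 h(z) = C1 + z^4/16 - z^3/4 - z/4


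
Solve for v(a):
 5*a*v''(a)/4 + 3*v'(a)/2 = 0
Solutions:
 v(a) = C1 + C2/a^(1/5)


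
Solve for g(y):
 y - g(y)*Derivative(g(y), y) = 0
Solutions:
 g(y) = -sqrt(C1 + y^2)
 g(y) = sqrt(C1 + y^2)


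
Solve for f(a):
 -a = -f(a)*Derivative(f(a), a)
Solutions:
 f(a) = -sqrt(C1 + a^2)
 f(a) = sqrt(C1 + a^2)


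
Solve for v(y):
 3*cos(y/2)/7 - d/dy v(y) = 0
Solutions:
 v(y) = C1 + 6*sin(y/2)/7


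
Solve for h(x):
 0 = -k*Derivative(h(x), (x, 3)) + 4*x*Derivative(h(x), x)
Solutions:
 h(x) = C1 + Integral(C2*airyai(2^(2/3)*x*(1/k)^(1/3)) + C3*airybi(2^(2/3)*x*(1/k)^(1/3)), x)


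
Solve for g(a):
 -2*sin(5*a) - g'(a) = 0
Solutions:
 g(a) = C1 + 2*cos(5*a)/5


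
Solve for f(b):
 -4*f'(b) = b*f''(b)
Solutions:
 f(b) = C1 + C2/b^3


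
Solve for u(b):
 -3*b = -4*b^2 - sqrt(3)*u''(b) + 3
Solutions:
 u(b) = C1 + C2*b - sqrt(3)*b^4/9 + sqrt(3)*b^3/6 + sqrt(3)*b^2/2


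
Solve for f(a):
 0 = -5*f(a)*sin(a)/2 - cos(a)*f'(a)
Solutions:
 f(a) = C1*cos(a)^(5/2)


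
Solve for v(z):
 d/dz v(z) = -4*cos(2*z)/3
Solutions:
 v(z) = C1 - 2*sin(2*z)/3


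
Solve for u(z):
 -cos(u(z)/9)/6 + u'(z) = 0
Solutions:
 -z/6 - 9*log(sin(u(z)/9) - 1)/2 + 9*log(sin(u(z)/9) + 1)/2 = C1


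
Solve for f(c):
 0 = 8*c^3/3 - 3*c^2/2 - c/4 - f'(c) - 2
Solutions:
 f(c) = C1 + 2*c^4/3 - c^3/2 - c^2/8 - 2*c


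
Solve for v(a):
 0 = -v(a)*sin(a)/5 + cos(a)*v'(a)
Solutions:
 v(a) = C1/cos(a)^(1/5)


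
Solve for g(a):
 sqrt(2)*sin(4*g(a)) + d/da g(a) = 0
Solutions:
 g(a) = -acos((-C1 - exp(8*sqrt(2)*a))/(C1 - exp(8*sqrt(2)*a)))/4 + pi/2
 g(a) = acos((-C1 - exp(8*sqrt(2)*a))/(C1 - exp(8*sqrt(2)*a)))/4


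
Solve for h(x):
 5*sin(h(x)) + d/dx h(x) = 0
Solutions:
 h(x) = -acos((-C1 - exp(10*x))/(C1 - exp(10*x))) + 2*pi
 h(x) = acos((-C1 - exp(10*x))/(C1 - exp(10*x)))


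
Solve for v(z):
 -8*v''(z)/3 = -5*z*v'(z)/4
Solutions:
 v(z) = C1 + C2*erfi(sqrt(15)*z/8)


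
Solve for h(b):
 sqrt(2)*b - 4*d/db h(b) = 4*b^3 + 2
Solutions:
 h(b) = C1 - b^4/4 + sqrt(2)*b^2/8 - b/2


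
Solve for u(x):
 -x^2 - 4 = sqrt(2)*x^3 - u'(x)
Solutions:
 u(x) = C1 + sqrt(2)*x^4/4 + x^3/3 + 4*x


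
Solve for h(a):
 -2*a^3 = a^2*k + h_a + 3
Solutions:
 h(a) = C1 - a^4/2 - a^3*k/3 - 3*a


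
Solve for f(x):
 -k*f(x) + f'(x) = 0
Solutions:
 f(x) = C1*exp(k*x)


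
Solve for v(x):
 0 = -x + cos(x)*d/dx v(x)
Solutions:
 v(x) = C1 + Integral(x/cos(x), x)


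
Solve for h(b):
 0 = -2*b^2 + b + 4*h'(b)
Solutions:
 h(b) = C1 + b^3/6 - b^2/8


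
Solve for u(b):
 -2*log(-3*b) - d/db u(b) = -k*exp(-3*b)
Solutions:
 u(b) = C1 - 2*b*log(-b) + 2*b*(1 - log(3)) - k*exp(-3*b)/3


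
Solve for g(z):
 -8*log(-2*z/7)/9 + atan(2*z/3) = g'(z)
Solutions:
 g(z) = C1 - 8*z*log(-z)/9 + z*atan(2*z/3) - 8*z*log(2)/9 + 8*z/9 + 8*z*log(7)/9 - 3*log(4*z^2 + 9)/4


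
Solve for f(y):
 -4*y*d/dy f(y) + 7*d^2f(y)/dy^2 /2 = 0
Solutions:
 f(y) = C1 + C2*erfi(2*sqrt(7)*y/7)


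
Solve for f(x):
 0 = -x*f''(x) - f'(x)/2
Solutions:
 f(x) = C1 + C2*sqrt(x)


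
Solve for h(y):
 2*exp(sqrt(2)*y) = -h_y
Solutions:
 h(y) = C1 - sqrt(2)*exp(sqrt(2)*y)


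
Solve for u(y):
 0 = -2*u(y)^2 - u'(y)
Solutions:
 u(y) = 1/(C1 + 2*y)


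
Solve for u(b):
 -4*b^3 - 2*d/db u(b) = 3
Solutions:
 u(b) = C1 - b^4/2 - 3*b/2


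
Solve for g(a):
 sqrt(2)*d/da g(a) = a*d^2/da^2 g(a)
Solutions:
 g(a) = C1 + C2*a^(1 + sqrt(2))


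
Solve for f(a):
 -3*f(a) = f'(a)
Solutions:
 f(a) = C1*exp(-3*a)


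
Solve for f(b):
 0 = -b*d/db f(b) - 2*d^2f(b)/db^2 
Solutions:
 f(b) = C1 + C2*erf(b/2)


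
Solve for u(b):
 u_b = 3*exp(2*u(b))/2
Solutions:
 u(b) = log(-sqrt(-1/(C1 + 3*b)))
 u(b) = log(-1/(C1 + 3*b))/2


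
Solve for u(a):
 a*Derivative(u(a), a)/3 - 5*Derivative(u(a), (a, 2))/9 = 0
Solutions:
 u(a) = C1 + C2*erfi(sqrt(30)*a/10)


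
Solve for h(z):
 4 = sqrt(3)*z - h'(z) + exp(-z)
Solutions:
 h(z) = C1 + sqrt(3)*z^2/2 - 4*z - exp(-z)


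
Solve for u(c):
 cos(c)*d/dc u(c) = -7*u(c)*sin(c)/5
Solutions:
 u(c) = C1*cos(c)^(7/5)


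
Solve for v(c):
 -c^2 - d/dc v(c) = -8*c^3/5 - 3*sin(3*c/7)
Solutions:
 v(c) = C1 + 2*c^4/5 - c^3/3 - 7*cos(3*c/7)


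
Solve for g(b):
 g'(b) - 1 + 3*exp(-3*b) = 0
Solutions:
 g(b) = C1 + b + exp(-3*b)


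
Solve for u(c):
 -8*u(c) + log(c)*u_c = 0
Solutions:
 u(c) = C1*exp(8*li(c))


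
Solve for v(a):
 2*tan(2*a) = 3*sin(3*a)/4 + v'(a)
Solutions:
 v(a) = C1 - log(cos(2*a)) + cos(3*a)/4


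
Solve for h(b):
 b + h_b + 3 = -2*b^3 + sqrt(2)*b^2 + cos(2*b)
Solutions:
 h(b) = C1 - b^4/2 + sqrt(2)*b^3/3 - b^2/2 - 3*b + sin(2*b)/2


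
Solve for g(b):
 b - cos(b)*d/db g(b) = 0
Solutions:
 g(b) = C1 + Integral(b/cos(b), b)


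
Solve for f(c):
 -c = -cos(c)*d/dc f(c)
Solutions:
 f(c) = C1 + Integral(c/cos(c), c)


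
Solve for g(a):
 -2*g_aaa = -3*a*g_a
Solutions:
 g(a) = C1 + Integral(C2*airyai(2^(2/3)*3^(1/3)*a/2) + C3*airybi(2^(2/3)*3^(1/3)*a/2), a)


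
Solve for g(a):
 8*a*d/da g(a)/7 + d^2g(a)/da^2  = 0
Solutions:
 g(a) = C1 + C2*erf(2*sqrt(7)*a/7)


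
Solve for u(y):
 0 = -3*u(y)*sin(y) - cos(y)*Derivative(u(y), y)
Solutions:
 u(y) = C1*cos(y)^3


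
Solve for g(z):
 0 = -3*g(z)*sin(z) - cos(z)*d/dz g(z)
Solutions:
 g(z) = C1*cos(z)^3


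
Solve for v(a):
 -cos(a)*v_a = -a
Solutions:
 v(a) = C1 + Integral(a/cos(a), a)


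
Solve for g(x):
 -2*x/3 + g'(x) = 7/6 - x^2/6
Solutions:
 g(x) = C1 - x^3/18 + x^2/3 + 7*x/6


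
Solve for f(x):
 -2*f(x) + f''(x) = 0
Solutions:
 f(x) = C1*exp(-sqrt(2)*x) + C2*exp(sqrt(2)*x)


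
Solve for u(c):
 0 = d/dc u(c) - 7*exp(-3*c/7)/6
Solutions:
 u(c) = C1 - 49*exp(-3*c/7)/18


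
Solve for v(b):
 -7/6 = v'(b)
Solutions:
 v(b) = C1 - 7*b/6


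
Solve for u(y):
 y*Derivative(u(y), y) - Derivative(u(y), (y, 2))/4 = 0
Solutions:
 u(y) = C1 + C2*erfi(sqrt(2)*y)


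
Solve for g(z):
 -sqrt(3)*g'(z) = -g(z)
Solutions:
 g(z) = C1*exp(sqrt(3)*z/3)


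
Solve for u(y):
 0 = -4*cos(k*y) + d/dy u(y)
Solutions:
 u(y) = C1 + 4*sin(k*y)/k


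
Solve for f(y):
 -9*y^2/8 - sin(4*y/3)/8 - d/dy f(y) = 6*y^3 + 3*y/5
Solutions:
 f(y) = C1 - 3*y^4/2 - 3*y^3/8 - 3*y^2/10 + 3*cos(4*y/3)/32


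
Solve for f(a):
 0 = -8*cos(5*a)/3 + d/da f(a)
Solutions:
 f(a) = C1 + 8*sin(5*a)/15


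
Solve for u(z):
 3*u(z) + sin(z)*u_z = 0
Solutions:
 u(z) = C1*(cos(z) + 1)^(3/2)/(cos(z) - 1)^(3/2)


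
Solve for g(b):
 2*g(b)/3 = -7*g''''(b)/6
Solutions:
 g(b) = (C1*sin(7^(3/4)*b/7) + C2*cos(7^(3/4)*b/7))*exp(-7^(3/4)*b/7) + (C3*sin(7^(3/4)*b/7) + C4*cos(7^(3/4)*b/7))*exp(7^(3/4)*b/7)


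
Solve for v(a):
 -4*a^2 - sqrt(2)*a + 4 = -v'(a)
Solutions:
 v(a) = C1 + 4*a^3/3 + sqrt(2)*a^2/2 - 4*a


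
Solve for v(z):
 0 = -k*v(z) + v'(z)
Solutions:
 v(z) = C1*exp(k*z)


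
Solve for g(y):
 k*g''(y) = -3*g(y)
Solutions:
 g(y) = C1*exp(-sqrt(3)*y*sqrt(-1/k)) + C2*exp(sqrt(3)*y*sqrt(-1/k))


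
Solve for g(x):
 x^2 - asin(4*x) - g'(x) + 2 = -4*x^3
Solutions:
 g(x) = C1 + x^4 + x^3/3 - x*asin(4*x) + 2*x - sqrt(1 - 16*x^2)/4


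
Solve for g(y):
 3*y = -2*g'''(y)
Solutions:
 g(y) = C1 + C2*y + C3*y^2 - y^4/16


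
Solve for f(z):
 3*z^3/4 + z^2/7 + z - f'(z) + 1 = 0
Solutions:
 f(z) = C1 + 3*z^4/16 + z^3/21 + z^2/2 + z


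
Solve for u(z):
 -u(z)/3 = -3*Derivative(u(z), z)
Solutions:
 u(z) = C1*exp(z/9)


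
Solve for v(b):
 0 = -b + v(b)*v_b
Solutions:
 v(b) = -sqrt(C1 + b^2)
 v(b) = sqrt(C1 + b^2)


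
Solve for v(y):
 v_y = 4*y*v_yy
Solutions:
 v(y) = C1 + C2*y^(5/4)


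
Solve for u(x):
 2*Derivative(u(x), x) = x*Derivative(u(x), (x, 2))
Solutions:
 u(x) = C1 + C2*x^3


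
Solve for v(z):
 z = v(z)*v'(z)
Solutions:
 v(z) = -sqrt(C1 + z^2)
 v(z) = sqrt(C1 + z^2)


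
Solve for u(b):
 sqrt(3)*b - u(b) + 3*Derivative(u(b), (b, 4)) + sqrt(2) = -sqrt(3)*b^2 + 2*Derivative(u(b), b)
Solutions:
 u(b) = C1*exp(b*(-2 - 2^(1/3) + 2^(2/3))/6)*sin(2^(1/3)*sqrt(3)*b*(1 + 2^(1/3))/6) + C2*exp(b*(-2 - 2^(1/3) + 2^(2/3))/6)*cos(2^(1/3)*sqrt(3)*b*(1 + 2^(1/3))/6) + C3*exp(b) + C4*exp(b*(-2^(2/3) - 1 + 2^(1/3))/3) + sqrt(3)*b^2 - 3*sqrt(3)*b + sqrt(2) + 6*sqrt(3)


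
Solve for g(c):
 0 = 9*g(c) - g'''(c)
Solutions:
 g(c) = C3*exp(3^(2/3)*c) + (C1*sin(3*3^(1/6)*c/2) + C2*cos(3*3^(1/6)*c/2))*exp(-3^(2/3)*c/2)


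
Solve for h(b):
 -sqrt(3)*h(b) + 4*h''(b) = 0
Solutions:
 h(b) = C1*exp(-3^(1/4)*b/2) + C2*exp(3^(1/4)*b/2)


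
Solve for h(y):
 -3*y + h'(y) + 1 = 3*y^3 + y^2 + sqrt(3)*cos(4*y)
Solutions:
 h(y) = C1 + 3*y^4/4 + y^3/3 + 3*y^2/2 - y + sqrt(3)*sin(4*y)/4


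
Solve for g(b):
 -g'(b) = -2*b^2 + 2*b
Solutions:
 g(b) = C1 + 2*b^3/3 - b^2


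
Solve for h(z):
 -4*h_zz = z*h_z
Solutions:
 h(z) = C1 + C2*erf(sqrt(2)*z/4)


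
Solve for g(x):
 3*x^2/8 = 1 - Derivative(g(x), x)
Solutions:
 g(x) = C1 - x^3/8 + x


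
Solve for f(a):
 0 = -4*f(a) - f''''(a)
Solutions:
 f(a) = (C1*sin(a) + C2*cos(a))*exp(-a) + (C3*sin(a) + C4*cos(a))*exp(a)


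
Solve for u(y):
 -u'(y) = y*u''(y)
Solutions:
 u(y) = C1 + C2*log(y)


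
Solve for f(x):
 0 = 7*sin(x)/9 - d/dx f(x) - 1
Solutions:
 f(x) = C1 - x - 7*cos(x)/9


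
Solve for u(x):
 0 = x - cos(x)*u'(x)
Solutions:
 u(x) = C1 + Integral(x/cos(x), x)


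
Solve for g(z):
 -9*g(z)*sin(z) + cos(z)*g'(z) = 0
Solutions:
 g(z) = C1/cos(z)^9


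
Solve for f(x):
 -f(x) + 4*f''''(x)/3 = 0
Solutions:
 f(x) = C1*exp(-sqrt(2)*3^(1/4)*x/2) + C2*exp(sqrt(2)*3^(1/4)*x/2) + C3*sin(sqrt(2)*3^(1/4)*x/2) + C4*cos(sqrt(2)*3^(1/4)*x/2)


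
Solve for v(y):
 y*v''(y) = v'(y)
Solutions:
 v(y) = C1 + C2*y^2


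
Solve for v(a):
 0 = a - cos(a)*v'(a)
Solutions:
 v(a) = C1 + Integral(a/cos(a), a)


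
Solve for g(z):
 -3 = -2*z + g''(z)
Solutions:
 g(z) = C1 + C2*z + z^3/3 - 3*z^2/2


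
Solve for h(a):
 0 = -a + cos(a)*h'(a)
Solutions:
 h(a) = C1 + Integral(a/cos(a), a)


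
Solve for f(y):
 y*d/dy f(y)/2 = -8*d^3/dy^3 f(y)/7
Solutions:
 f(y) = C1 + Integral(C2*airyai(-2^(2/3)*7^(1/3)*y/4) + C3*airybi(-2^(2/3)*7^(1/3)*y/4), y)


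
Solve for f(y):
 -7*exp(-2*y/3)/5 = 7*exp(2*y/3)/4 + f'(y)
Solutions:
 f(y) = C1 - 21*exp(2*y/3)/8 + 21*exp(-2*y/3)/10


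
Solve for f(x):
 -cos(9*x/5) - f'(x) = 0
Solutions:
 f(x) = C1 - 5*sin(9*x/5)/9


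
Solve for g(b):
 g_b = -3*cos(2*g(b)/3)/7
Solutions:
 3*b/7 - 3*log(sin(2*g(b)/3) - 1)/4 + 3*log(sin(2*g(b)/3) + 1)/4 = C1


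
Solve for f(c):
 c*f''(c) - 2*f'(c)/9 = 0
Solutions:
 f(c) = C1 + C2*c^(11/9)


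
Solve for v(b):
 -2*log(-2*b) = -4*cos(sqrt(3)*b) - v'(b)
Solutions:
 v(b) = C1 + 2*b*log(-b) - 2*b + 2*b*log(2) - 4*sqrt(3)*sin(sqrt(3)*b)/3


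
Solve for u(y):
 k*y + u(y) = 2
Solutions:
 u(y) = -k*y + 2


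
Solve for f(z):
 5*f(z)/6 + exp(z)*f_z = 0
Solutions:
 f(z) = C1*exp(5*exp(-z)/6)


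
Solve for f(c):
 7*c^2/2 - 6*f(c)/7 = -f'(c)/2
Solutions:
 f(c) = C1*exp(12*c/7) + 49*c^2/12 + 343*c/72 + 2401/864


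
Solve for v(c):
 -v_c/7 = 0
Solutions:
 v(c) = C1


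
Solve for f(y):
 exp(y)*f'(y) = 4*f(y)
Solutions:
 f(y) = C1*exp(-4*exp(-y))


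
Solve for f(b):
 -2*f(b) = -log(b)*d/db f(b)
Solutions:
 f(b) = C1*exp(2*li(b))


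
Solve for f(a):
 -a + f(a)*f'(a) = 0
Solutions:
 f(a) = -sqrt(C1 + a^2)
 f(a) = sqrt(C1 + a^2)


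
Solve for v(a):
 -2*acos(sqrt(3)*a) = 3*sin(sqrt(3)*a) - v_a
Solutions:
 v(a) = C1 + 2*a*acos(sqrt(3)*a) - 2*sqrt(3)*sqrt(1 - 3*a^2)/3 - sqrt(3)*cos(sqrt(3)*a)


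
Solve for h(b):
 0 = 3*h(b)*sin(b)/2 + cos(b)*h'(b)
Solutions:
 h(b) = C1*cos(b)^(3/2)


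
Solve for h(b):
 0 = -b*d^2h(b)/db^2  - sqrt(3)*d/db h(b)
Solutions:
 h(b) = C1 + C2*b^(1 - sqrt(3))


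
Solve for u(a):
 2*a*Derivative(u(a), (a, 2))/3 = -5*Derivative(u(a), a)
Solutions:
 u(a) = C1 + C2/a^(13/2)


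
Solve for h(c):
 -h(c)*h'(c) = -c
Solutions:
 h(c) = -sqrt(C1 + c^2)
 h(c) = sqrt(C1 + c^2)


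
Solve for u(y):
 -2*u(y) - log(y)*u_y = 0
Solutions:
 u(y) = C1*exp(-2*li(y))


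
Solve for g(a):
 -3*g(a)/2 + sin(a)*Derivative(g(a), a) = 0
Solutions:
 g(a) = C1*(cos(a) - 1)^(3/4)/(cos(a) + 1)^(3/4)


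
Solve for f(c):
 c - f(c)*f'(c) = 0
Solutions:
 f(c) = -sqrt(C1 + c^2)
 f(c) = sqrt(C1 + c^2)


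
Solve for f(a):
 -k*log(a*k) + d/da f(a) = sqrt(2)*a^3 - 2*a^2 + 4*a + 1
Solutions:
 f(a) = C1 + sqrt(2)*a^4/4 - 2*a^3/3 + 2*a^2 + a*k*log(a*k) + a*(1 - k)


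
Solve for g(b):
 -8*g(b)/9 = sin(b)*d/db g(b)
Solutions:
 g(b) = C1*(cos(b) + 1)^(4/9)/(cos(b) - 1)^(4/9)


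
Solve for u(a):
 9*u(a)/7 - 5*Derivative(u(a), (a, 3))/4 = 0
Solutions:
 u(a) = C3*exp(210^(2/3)*a/35) + (C1*sin(3*3^(1/6)*70^(2/3)*a/70) + C2*cos(3*3^(1/6)*70^(2/3)*a/70))*exp(-210^(2/3)*a/70)


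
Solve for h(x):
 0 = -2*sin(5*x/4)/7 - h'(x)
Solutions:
 h(x) = C1 + 8*cos(5*x/4)/35


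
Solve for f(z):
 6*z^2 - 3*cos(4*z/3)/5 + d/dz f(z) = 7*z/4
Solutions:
 f(z) = C1 - 2*z^3 + 7*z^2/8 + 9*sin(4*z/3)/20


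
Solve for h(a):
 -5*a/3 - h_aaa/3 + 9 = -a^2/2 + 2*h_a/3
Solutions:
 h(a) = C1 + C2*sin(sqrt(2)*a) + C3*cos(sqrt(2)*a) + a^3/4 - 5*a^2/4 + 51*a/4


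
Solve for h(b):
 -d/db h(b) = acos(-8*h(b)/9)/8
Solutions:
 Integral(1/acos(-8*_y/9), (_y, h(b))) = C1 - b/8


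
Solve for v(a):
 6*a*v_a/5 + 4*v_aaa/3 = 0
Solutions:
 v(a) = C1 + Integral(C2*airyai(-30^(2/3)*a/10) + C3*airybi(-30^(2/3)*a/10), a)


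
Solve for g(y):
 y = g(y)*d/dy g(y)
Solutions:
 g(y) = -sqrt(C1 + y^2)
 g(y) = sqrt(C1 + y^2)


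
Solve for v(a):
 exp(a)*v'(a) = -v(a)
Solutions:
 v(a) = C1*exp(exp(-a))


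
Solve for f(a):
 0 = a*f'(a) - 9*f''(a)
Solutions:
 f(a) = C1 + C2*erfi(sqrt(2)*a/6)


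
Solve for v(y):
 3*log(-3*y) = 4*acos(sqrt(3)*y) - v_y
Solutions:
 v(y) = C1 - 3*y*log(-y) + 4*y*acos(sqrt(3)*y) - 3*y*log(3) + 3*y - 4*sqrt(3)*sqrt(1 - 3*y^2)/3


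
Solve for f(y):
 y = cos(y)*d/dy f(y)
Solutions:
 f(y) = C1 + Integral(y/cos(y), y)


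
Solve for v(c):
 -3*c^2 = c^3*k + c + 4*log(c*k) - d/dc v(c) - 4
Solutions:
 v(c) = C1 + c^4*k/4 + c^3 + c^2/2 + 4*c*log(c*k) - 8*c


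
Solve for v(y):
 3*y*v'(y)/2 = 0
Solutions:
 v(y) = C1


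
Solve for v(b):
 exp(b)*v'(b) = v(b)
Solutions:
 v(b) = C1*exp(-exp(-b))


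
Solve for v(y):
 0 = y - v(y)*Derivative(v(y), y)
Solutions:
 v(y) = -sqrt(C1 + y^2)
 v(y) = sqrt(C1 + y^2)


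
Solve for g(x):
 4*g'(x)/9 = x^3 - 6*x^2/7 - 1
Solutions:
 g(x) = C1 + 9*x^4/16 - 9*x^3/14 - 9*x/4


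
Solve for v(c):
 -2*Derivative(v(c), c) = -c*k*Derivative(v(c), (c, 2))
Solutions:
 v(c) = C1 + c^(((re(k) + 2)*re(k) + im(k)^2)/(re(k)^2 + im(k)^2))*(C2*sin(2*log(c)*Abs(im(k))/(re(k)^2 + im(k)^2)) + C3*cos(2*log(c)*im(k)/(re(k)^2 + im(k)^2)))


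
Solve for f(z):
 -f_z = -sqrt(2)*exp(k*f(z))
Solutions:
 f(z) = Piecewise((log(-1/(C1*k + sqrt(2)*k*z))/k, Ne(k, 0)), (nan, True))
 f(z) = Piecewise((C1 + sqrt(2)*z, Eq(k, 0)), (nan, True))


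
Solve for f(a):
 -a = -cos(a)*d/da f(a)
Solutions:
 f(a) = C1 + Integral(a/cos(a), a)


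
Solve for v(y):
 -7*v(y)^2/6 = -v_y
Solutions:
 v(y) = -6/(C1 + 7*y)


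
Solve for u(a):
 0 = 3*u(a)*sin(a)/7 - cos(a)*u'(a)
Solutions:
 u(a) = C1/cos(a)^(3/7)


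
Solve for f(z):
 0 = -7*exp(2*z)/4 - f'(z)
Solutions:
 f(z) = C1 - 7*exp(2*z)/8


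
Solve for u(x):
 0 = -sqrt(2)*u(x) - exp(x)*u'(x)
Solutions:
 u(x) = C1*exp(sqrt(2)*exp(-x))


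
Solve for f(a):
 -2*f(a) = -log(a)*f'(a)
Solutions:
 f(a) = C1*exp(2*li(a))


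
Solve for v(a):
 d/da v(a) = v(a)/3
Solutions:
 v(a) = C1*exp(a/3)


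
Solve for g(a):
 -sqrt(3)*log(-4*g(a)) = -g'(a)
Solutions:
 -sqrt(3)*Integral(1/(log(-_y) + 2*log(2)), (_y, g(a)))/3 = C1 - a


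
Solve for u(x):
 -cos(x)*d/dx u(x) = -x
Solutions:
 u(x) = C1 + Integral(x/cos(x), x)


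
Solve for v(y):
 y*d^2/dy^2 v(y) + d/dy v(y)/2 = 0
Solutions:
 v(y) = C1 + C2*sqrt(y)


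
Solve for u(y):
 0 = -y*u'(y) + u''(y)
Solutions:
 u(y) = C1 + C2*erfi(sqrt(2)*y/2)


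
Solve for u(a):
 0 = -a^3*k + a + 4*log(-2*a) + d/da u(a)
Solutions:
 u(a) = C1 + a^4*k/4 - a^2/2 - 4*a*log(-a) + 4*a*(1 - log(2))


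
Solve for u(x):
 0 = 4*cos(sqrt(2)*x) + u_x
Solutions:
 u(x) = C1 - 2*sqrt(2)*sin(sqrt(2)*x)


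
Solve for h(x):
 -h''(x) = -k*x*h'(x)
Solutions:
 h(x) = Piecewise((-sqrt(2)*sqrt(pi)*C1*erf(sqrt(2)*x*sqrt(-k)/2)/(2*sqrt(-k)) - C2, (k > 0) | (k < 0)), (-C1*x - C2, True))


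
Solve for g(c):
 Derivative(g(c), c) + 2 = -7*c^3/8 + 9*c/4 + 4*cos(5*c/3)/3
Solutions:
 g(c) = C1 - 7*c^4/32 + 9*c^2/8 - 2*c + 4*sin(5*c/3)/5


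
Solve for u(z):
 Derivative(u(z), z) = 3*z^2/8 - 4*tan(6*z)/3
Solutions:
 u(z) = C1 + z^3/8 + 2*log(cos(6*z))/9


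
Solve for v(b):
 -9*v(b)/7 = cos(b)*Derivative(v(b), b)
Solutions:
 v(b) = C1*(sin(b) - 1)^(9/14)/(sin(b) + 1)^(9/14)


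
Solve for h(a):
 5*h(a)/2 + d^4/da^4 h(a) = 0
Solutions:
 h(a) = (C1*sin(10^(1/4)*a/2) + C2*cos(10^(1/4)*a/2))*exp(-10^(1/4)*a/2) + (C3*sin(10^(1/4)*a/2) + C4*cos(10^(1/4)*a/2))*exp(10^(1/4)*a/2)


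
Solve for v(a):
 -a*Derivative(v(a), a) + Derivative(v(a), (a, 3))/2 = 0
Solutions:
 v(a) = C1 + Integral(C2*airyai(2^(1/3)*a) + C3*airybi(2^(1/3)*a), a)


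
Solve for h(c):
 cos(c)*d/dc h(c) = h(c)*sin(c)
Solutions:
 h(c) = C1/cos(c)


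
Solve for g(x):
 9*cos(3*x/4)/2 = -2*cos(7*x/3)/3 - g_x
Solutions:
 g(x) = C1 - 6*sin(3*x/4) - 2*sin(7*x/3)/7


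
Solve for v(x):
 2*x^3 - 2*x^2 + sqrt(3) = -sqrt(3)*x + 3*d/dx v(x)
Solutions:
 v(x) = C1 + x^4/6 - 2*x^3/9 + sqrt(3)*x^2/6 + sqrt(3)*x/3


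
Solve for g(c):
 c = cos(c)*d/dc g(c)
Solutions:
 g(c) = C1 + Integral(c/cos(c), c)


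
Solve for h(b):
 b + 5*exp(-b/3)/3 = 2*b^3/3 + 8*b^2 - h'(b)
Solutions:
 h(b) = C1 + b^4/6 + 8*b^3/3 - b^2/2 + 5*exp(-b/3)


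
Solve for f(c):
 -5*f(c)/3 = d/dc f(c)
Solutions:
 f(c) = C1*exp(-5*c/3)


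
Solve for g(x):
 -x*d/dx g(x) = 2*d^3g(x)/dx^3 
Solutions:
 g(x) = C1 + Integral(C2*airyai(-2^(2/3)*x/2) + C3*airybi(-2^(2/3)*x/2), x)


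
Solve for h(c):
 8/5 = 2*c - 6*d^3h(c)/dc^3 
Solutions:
 h(c) = C1 + C2*c + C3*c^2 + c^4/72 - 2*c^3/45


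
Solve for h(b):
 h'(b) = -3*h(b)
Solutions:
 h(b) = C1*exp(-3*b)


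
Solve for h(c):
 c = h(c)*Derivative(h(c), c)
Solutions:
 h(c) = -sqrt(C1 + c^2)
 h(c) = sqrt(C1 + c^2)


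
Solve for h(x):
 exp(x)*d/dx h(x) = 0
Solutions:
 h(x) = C1


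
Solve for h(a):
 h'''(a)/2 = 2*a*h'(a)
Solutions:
 h(a) = C1 + Integral(C2*airyai(2^(2/3)*a) + C3*airybi(2^(2/3)*a), a)


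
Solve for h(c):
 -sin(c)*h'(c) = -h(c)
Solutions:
 h(c) = C1*sqrt(cos(c) - 1)/sqrt(cos(c) + 1)


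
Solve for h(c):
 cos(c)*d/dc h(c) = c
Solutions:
 h(c) = C1 + Integral(c/cos(c), c)


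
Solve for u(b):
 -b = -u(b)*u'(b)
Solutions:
 u(b) = -sqrt(C1 + b^2)
 u(b) = sqrt(C1 + b^2)


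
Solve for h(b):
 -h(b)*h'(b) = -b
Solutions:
 h(b) = -sqrt(C1 + b^2)
 h(b) = sqrt(C1 + b^2)


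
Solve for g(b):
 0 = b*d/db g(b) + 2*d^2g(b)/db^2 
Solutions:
 g(b) = C1 + C2*erf(b/2)


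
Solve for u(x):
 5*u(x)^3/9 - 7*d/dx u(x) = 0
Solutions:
 u(x) = -3*sqrt(14)*sqrt(-1/(C1 + 5*x))/2
 u(x) = 3*sqrt(14)*sqrt(-1/(C1 + 5*x))/2


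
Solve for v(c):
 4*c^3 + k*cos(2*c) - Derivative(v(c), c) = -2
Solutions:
 v(c) = C1 + c^4 + 2*c + k*sin(2*c)/2


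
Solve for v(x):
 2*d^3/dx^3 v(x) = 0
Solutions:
 v(x) = C1 + C2*x + C3*x^2


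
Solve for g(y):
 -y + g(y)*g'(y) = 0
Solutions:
 g(y) = -sqrt(C1 + y^2)
 g(y) = sqrt(C1 + y^2)


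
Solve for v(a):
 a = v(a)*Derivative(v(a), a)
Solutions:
 v(a) = -sqrt(C1 + a^2)
 v(a) = sqrt(C1 + a^2)


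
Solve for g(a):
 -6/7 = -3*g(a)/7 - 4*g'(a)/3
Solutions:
 g(a) = C1*exp(-9*a/28) + 2


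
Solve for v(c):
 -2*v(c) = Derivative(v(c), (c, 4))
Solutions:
 v(c) = (C1*sin(2^(3/4)*c/2) + C2*cos(2^(3/4)*c/2))*exp(-2^(3/4)*c/2) + (C3*sin(2^(3/4)*c/2) + C4*cos(2^(3/4)*c/2))*exp(2^(3/4)*c/2)


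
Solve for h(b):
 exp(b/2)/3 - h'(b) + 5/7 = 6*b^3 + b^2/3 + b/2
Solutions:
 h(b) = C1 - 3*b^4/2 - b^3/9 - b^2/4 + 5*b/7 + 2*exp(b/2)/3


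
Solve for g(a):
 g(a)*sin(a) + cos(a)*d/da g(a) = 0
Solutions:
 g(a) = C1*cos(a)


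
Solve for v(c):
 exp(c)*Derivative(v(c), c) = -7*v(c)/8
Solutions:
 v(c) = C1*exp(7*exp(-c)/8)


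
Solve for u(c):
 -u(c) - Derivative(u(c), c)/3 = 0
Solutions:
 u(c) = C1*exp(-3*c)


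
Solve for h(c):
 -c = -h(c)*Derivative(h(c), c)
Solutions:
 h(c) = -sqrt(C1 + c^2)
 h(c) = sqrt(C1 + c^2)


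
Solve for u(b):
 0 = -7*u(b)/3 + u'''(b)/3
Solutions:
 u(b) = C3*exp(7^(1/3)*b) + (C1*sin(sqrt(3)*7^(1/3)*b/2) + C2*cos(sqrt(3)*7^(1/3)*b/2))*exp(-7^(1/3)*b/2)


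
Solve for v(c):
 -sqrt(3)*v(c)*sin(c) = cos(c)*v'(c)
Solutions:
 v(c) = C1*cos(c)^(sqrt(3))


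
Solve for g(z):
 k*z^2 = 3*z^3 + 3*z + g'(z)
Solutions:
 g(z) = C1 + k*z^3/3 - 3*z^4/4 - 3*z^2/2


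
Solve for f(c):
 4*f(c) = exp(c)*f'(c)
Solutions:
 f(c) = C1*exp(-4*exp(-c))


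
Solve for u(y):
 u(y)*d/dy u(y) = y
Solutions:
 u(y) = -sqrt(C1 + y^2)
 u(y) = sqrt(C1 + y^2)


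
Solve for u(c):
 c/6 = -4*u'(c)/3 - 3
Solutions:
 u(c) = C1 - c^2/16 - 9*c/4


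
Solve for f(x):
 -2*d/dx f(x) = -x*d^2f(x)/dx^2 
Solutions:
 f(x) = C1 + C2*x^3


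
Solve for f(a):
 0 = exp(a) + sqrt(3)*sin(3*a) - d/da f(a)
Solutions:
 f(a) = C1 + exp(a) - sqrt(3)*cos(3*a)/3


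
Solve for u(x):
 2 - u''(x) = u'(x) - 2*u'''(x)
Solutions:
 u(x) = C1 + C2*exp(-x/2) + C3*exp(x) + 2*x


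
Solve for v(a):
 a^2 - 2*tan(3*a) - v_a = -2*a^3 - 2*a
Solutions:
 v(a) = C1 + a^4/2 + a^3/3 + a^2 + 2*log(cos(3*a))/3


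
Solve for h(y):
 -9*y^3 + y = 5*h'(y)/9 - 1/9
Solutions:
 h(y) = C1 - 81*y^4/20 + 9*y^2/10 + y/5


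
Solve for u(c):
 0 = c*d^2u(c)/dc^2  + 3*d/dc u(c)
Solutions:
 u(c) = C1 + C2/c^2


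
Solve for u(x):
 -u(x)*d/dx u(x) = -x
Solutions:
 u(x) = -sqrt(C1 + x^2)
 u(x) = sqrt(C1 + x^2)


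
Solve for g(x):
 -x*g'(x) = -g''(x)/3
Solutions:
 g(x) = C1 + C2*erfi(sqrt(6)*x/2)


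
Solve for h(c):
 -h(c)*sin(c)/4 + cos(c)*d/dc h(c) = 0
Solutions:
 h(c) = C1/cos(c)^(1/4)


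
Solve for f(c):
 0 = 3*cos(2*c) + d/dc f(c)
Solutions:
 f(c) = C1 - 3*sin(2*c)/2


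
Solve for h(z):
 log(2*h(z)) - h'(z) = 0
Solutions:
 -Integral(1/(log(_y) + log(2)), (_y, h(z))) = C1 - z


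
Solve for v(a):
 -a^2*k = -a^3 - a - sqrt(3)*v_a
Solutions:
 v(a) = C1 - sqrt(3)*a^4/12 + sqrt(3)*a^3*k/9 - sqrt(3)*a^2/6


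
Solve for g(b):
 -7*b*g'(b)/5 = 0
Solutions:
 g(b) = C1


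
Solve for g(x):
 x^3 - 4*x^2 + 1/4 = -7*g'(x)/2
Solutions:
 g(x) = C1 - x^4/14 + 8*x^3/21 - x/14


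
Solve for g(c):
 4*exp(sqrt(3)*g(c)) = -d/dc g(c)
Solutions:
 g(c) = sqrt(3)*(2*log(1/(C1 + 4*c)) - log(3))/6


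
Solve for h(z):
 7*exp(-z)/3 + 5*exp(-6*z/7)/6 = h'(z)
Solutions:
 h(z) = C1 - 7*exp(-z)/3 - 35*exp(-6*z/7)/36


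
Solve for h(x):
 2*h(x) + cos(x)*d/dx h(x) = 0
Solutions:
 h(x) = C1*(sin(x) - 1)/(sin(x) + 1)


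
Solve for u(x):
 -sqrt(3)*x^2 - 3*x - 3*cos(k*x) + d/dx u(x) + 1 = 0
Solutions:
 u(x) = C1 + sqrt(3)*x^3/3 + 3*x^2/2 - x + 3*sin(k*x)/k


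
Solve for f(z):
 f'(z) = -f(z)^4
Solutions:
 f(z) = (-3^(2/3) - 3*3^(1/6)*I)*(1/(C1 + z))^(1/3)/6
 f(z) = (-3^(2/3) + 3*3^(1/6)*I)*(1/(C1 + z))^(1/3)/6
 f(z) = (1/(C1 + 3*z))^(1/3)


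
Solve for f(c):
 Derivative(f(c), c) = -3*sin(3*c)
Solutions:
 f(c) = C1 + cos(3*c)


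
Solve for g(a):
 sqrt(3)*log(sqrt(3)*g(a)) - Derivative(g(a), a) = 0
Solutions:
 -2*sqrt(3)*Integral(1/(2*log(_y) + log(3)), (_y, g(a)))/3 = C1 - a


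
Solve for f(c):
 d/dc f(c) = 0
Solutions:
 f(c) = C1


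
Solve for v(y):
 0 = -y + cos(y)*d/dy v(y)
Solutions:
 v(y) = C1 + Integral(y/cos(y), y)


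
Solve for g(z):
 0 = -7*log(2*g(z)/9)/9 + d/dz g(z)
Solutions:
 -9*Integral(1/(log(_y) - 2*log(3) + log(2)), (_y, g(z)))/7 = C1 - z


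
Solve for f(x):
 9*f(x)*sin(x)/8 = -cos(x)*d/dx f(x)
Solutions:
 f(x) = C1*cos(x)^(9/8)


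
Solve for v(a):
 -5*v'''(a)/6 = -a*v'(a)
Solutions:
 v(a) = C1 + Integral(C2*airyai(5^(2/3)*6^(1/3)*a/5) + C3*airybi(5^(2/3)*6^(1/3)*a/5), a)


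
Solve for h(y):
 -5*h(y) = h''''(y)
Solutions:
 h(y) = (C1*sin(sqrt(2)*5^(1/4)*y/2) + C2*cos(sqrt(2)*5^(1/4)*y/2))*exp(-sqrt(2)*5^(1/4)*y/2) + (C3*sin(sqrt(2)*5^(1/4)*y/2) + C4*cos(sqrt(2)*5^(1/4)*y/2))*exp(sqrt(2)*5^(1/4)*y/2)


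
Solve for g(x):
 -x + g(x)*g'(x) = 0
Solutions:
 g(x) = -sqrt(C1 + x^2)
 g(x) = sqrt(C1 + x^2)


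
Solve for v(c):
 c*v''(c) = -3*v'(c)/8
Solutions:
 v(c) = C1 + C2*c^(5/8)


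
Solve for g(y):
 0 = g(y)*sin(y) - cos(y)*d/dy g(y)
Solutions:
 g(y) = C1/cos(y)


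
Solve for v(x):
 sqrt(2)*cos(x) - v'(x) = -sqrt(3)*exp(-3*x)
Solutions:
 v(x) = C1 + sqrt(2)*sin(x) - sqrt(3)*exp(-3*x)/3


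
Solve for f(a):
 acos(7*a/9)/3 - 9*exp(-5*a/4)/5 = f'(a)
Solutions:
 f(a) = C1 + a*acos(7*a/9)/3 - sqrt(81 - 49*a^2)/21 + 36*exp(-5*a/4)/25


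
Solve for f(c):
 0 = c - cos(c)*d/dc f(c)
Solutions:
 f(c) = C1 + Integral(c/cos(c), c)


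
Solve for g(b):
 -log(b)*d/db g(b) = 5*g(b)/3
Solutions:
 g(b) = C1*exp(-5*li(b)/3)


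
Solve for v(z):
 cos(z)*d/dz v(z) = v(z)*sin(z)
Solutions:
 v(z) = C1/cos(z)


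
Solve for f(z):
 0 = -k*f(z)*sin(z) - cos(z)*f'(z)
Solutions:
 f(z) = C1*exp(k*log(cos(z)))


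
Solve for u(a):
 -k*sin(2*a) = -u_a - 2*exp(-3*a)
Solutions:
 u(a) = C1 - k*cos(2*a)/2 + 2*exp(-3*a)/3


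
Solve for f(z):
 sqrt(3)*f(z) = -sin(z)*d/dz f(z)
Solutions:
 f(z) = C1*(cos(z) + 1)^(sqrt(3)/2)/(cos(z) - 1)^(sqrt(3)/2)


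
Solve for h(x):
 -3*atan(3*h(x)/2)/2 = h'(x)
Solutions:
 Integral(1/atan(3*_y/2), (_y, h(x))) = C1 - 3*x/2


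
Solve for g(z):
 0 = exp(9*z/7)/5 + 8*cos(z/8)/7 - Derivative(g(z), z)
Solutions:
 g(z) = C1 + 7*exp(9*z/7)/45 + 64*sin(z/8)/7


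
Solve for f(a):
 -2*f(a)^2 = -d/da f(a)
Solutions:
 f(a) = -1/(C1 + 2*a)


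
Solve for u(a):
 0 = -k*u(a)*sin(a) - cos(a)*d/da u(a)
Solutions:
 u(a) = C1*exp(k*log(cos(a)))


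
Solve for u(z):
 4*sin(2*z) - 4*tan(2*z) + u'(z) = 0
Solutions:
 u(z) = C1 - 2*log(cos(2*z)) + 2*cos(2*z)


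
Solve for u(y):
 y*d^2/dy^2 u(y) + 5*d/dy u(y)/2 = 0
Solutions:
 u(y) = C1 + C2/y^(3/2)


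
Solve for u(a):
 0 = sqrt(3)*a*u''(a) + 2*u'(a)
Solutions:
 u(a) = C1 + C2*a^(1 - 2*sqrt(3)/3)


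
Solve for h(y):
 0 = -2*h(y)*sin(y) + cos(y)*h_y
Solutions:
 h(y) = C1/cos(y)^2


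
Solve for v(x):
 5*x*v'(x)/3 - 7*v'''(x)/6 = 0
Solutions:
 v(x) = C1 + Integral(C2*airyai(10^(1/3)*7^(2/3)*x/7) + C3*airybi(10^(1/3)*7^(2/3)*x/7), x)


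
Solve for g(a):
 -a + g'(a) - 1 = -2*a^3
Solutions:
 g(a) = C1 - a^4/2 + a^2/2 + a


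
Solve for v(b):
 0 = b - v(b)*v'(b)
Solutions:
 v(b) = -sqrt(C1 + b^2)
 v(b) = sqrt(C1 + b^2)


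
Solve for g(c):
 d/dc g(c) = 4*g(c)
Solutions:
 g(c) = C1*exp(4*c)


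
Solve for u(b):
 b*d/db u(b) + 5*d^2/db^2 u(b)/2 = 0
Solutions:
 u(b) = C1 + C2*erf(sqrt(5)*b/5)


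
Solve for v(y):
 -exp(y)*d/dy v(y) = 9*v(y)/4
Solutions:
 v(y) = C1*exp(9*exp(-y)/4)


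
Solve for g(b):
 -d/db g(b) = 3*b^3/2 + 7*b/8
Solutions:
 g(b) = C1 - 3*b^4/8 - 7*b^2/16


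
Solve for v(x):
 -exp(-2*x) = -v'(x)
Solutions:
 v(x) = C1 - exp(-2*x)/2


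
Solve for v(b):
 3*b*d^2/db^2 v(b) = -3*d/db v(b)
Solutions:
 v(b) = C1 + C2*log(b)


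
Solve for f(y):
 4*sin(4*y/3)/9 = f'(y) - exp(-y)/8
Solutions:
 f(y) = C1 - cos(4*y/3)/3 - exp(-y)/8


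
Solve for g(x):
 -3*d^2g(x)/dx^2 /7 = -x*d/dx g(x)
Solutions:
 g(x) = C1 + C2*erfi(sqrt(42)*x/6)


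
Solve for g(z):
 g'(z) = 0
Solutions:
 g(z) = C1


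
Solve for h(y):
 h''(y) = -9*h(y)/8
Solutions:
 h(y) = C1*sin(3*sqrt(2)*y/4) + C2*cos(3*sqrt(2)*y/4)


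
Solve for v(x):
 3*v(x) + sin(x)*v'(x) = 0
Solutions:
 v(x) = C1*(cos(x) + 1)^(3/2)/(cos(x) - 1)^(3/2)


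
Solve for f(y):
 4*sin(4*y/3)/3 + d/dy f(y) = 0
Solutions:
 f(y) = C1 + cos(4*y/3)


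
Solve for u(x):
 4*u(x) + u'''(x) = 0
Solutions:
 u(x) = C3*exp(-2^(2/3)*x) + (C1*sin(2^(2/3)*sqrt(3)*x/2) + C2*cos(2^(2/3)*sqrt(3)*x/2))*exp(2^(2/3)*x/2)


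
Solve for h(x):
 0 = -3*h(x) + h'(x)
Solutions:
 h(x) = C1*exp(3*x)


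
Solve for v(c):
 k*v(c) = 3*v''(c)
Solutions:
 v(c) = C1*exp(-sqrt(3)*c*sqrt(k)/3) + C2*exp(sqrt(3)*c*sqrt(k)/3)


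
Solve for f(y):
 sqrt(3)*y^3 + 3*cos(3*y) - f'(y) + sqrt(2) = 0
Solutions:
 f(y) = C1 + sqrt(3)*y^4/4 + sqrt(2)*y + sin(3*y)


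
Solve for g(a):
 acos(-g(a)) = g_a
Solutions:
 Integral(1/acos(-_y), (_y, g(a))) = C1 + a


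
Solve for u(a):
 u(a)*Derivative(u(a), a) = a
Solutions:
 u(a) = -sqrt(C1 + a^2)
 u(a) = sqrt(C1 + a^2)


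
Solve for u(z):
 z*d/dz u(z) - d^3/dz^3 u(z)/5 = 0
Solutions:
 u(z) = C1 + Integral(C2*airyai(5^(1/3)*z) + C3*airybi(5^(1/3)*z), z)


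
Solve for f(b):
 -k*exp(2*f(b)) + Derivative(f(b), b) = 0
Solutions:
 f(b) = log(-sqrt(-1/(C1 + b*k))) - log(2)/2
 f(b) = log(-1/(C1 + b*k))/2 - log(2)/2


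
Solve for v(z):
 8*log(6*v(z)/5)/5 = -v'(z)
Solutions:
 -5*Integral(1/(-log(_y) - log(6) + log(5)), (_y, v(z)))/8 = C1 - z


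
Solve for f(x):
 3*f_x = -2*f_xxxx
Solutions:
 f(x) = C1 + C4*exp(-2^(2/3)*3^(1/3)*x/2) + (C2*sin(2^(2/3)*3^(5/6)*x/4) + C3*cos(2^(2/3)*3^(5/6)*x/4))*exp(2^(2/3)*3^(1/3)*x/4)
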